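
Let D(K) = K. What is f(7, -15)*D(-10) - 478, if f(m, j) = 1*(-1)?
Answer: -468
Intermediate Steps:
f(m, j) = -1
f(7, -15)*D(-10) - 478 = -1*(-10) - 478 = 10 - 478 = -468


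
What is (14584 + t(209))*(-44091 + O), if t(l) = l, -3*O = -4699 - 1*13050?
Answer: -564717844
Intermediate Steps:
O = 17749/3 (O = -(-4699 - 1*13050)/3 = -(-4699 - 13050)/3 = -⅓*(-17749) = 17749/3 ≈ 5916.3)
(14584 + t(209))*(-44091 + O) = (14584 + 209)*(-44091 + 17749/3) = 14793*(-114524/3) = -564717844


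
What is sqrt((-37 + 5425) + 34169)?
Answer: sqrt(39557) ≈ 198.89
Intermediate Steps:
sqrt((-37 + 5425) + 34169) = sqrt(5388 + 34169) = sqrt(39557)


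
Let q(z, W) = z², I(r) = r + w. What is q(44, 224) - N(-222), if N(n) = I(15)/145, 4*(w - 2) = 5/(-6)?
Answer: 6736877/3480 ≈ 1935.9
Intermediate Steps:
w = 43/24 (w = 2 + (5/(-6))/4 = 2 + (5*(-⅙))/4 = 2 + (¼)*(-⅚) = 2 - 5/24 = 43/24 ≈ 1.7917)
I(r) = 43/24 + r (I(r) = r + 43/24 = 43/24 + r)
N(n) = 403/3480 (N(n) = (43/24 + 15)/145 = (403/24)*(1/145) = 403/3480)
q(44, 224) - N(-222) = 44² - 1*403/3480 = 1936 - 403/3480 = 6736877/3480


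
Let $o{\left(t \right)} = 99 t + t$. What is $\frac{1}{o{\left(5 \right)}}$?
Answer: $\frac{1}{500} \approx 0.002$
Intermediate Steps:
$o{\left(t \right)} = 100 t$
$\frac{1}{o{\left(5 \right)}} = \frac{1}{100 \cdot 5} = \frac{1}{500}$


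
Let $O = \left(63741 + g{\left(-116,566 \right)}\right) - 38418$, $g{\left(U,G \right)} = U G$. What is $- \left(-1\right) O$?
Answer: $-40333$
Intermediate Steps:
$g{\left(U,G \right)} = G U$
$O = -40333$ ($O = \left(63741 + 566 \left(-116\right)\right) - 38418 = \left(63741 - 65656\right) - 38418 = -1915 - 38418 = -40333$)
$- \left(-1\right) O = - \left(-1\right) \left(-40333\right) = \left(-1\right) 40333 = -40333$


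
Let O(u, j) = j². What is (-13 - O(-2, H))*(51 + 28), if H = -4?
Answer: -2291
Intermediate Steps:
(-13 - O(-2, H))*(51 + 28) = (-13 - 1*(-4)²)*(51 + 28) = (-13 - 1*16)*79 = (-13 - 16)*79 = -29*79 = -2291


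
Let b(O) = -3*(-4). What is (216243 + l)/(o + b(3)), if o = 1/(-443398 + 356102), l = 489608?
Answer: 61617968896/1047551 ≈ 58821.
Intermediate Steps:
o = -1/87296 (o = 1/(-87296) = -1/87296 ≈ -1.1455e-5)
b(O) = 12
(216243 + l)/(o + b(3)) = (216243 + 489608)/(-1/87296 + 12) = 705851/(1047551/87296) = 705851*(87296/1047551) = 61617968896/1047551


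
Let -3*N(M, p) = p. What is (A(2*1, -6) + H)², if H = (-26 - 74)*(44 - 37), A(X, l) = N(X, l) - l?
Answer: 478864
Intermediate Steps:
N(M, p) = -p/3
A(X, l) = -4*l/3 (A(X, l) = -l/3 - l = -4*l/3)
H = -700 (H = -100*7 = -700)
(A(2*1, -6) + H)² = (-4/3*(-6) - 700)² = (8 - 700)² = (-692)² = 478864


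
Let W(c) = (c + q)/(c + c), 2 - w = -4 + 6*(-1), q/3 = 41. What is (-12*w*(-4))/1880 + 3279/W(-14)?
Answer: -21567972/25615 ≈ -842.01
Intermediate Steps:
q = 123 (q = 3*41 = 123)
w = 12 (w = 2 - (-4 + 6*(-1)) = 2 - (-4 - 6) = 2 - 1*(-10) = 2 + 10 = 12)
W(c) = (123 + c)/(2*c) (W(c) = (c + 123)/(c + c) = (123 + c)/((2*c)) = (123 + c)*(1/(2*c)) = (123 + c)/(2*c))
(-12*w*(-4))/1880 + 3279/W(-14) = (-12*12*(-4))/1880 + 3279/(((½)*(123 - 14)/(-14))) = -144*(-4)*(1/1880) + 3279/(((½)*(-1/14)*109)) = 576*(1/1880) + 3279/(-109/28) = 72/235 + 3279*(-28/109) = 72/235 - 91812/109 = -21567972/25615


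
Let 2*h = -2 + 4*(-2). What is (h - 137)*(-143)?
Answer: 20306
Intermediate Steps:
h = -5 (h = (-2 + 4*(-2))/2 = (-2 - 8)/2 = (½)*(-10) = -5)
(h - 137)*(-143) = (-5 - 137)*(-143) = -142*(-143) = 20306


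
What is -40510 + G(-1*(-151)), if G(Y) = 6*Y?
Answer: -39604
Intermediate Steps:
-40510 + G(-1*(-151)) = -40510 + 6*(-1*(-151)) = -40510 + 6*151 = -40510 + 906 = -39604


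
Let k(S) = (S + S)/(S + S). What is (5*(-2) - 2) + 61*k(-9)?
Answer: 49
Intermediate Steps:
k(S) = 1 (k(S) = (2*S)/((2*S)) = (2*S)*(1/(2*S)) = 1)
(5*(-2) - 2) + 61*k(-9) = (5*(-2) - 2) + 61*1 = (-10 - 2) + 61 = -12 + 61 = 49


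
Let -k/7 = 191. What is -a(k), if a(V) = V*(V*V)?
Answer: 2389979753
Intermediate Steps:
k = -1337 (k = -7*191 = -1337)
a(V) = V**3 (a(V) = V*V**2 = V**3)
-a(k) = -1*(-1337)**3 = -1*(-2389979753) = 2389979753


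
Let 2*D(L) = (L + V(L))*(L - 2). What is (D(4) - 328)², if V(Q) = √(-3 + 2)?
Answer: (324 - I)² ≈ 1.0498e+5 - 648.0*I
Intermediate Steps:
V(Q) = I (V(Q) = √(-1) = I)
D(L) = (-2 + L)*(I + L)/2 (D(L) = ((L + I)*(L - 2))/2 = ((I + L)*(-2 + L))/2 = ((-2 + L)*(I + L))/2 = (-2 + L)*(I + L)/2)
(D(4) - 328)² = (((½)*4² - I + (½)*4*(-2 + I)) - 328)² = (((½)*16 - I + (-4 + 2*I)) - 328)² = ((8 - I + (-4 + 2*I)) - 328)² = ((4 + I) - 328)² = (-324 + I)²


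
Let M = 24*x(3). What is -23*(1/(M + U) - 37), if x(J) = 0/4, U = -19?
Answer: 16192/19 ≈ 852.21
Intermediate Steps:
x(J) = 0 (x(J) = 0*(¼) = 0)
M = 0 (M = 24*0 = 0)
-23*(1/(M + U) - 37) = -23*(1/(0 - 19) - 37) = -23*(1/(-19) - 37) = -23*(-1/19 - 37) = -23*(-704/19) = 16192/19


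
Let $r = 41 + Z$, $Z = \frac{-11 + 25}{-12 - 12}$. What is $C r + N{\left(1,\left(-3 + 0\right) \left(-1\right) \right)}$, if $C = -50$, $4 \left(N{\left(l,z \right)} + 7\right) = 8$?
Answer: $- \frac{12155}{6} \approx -2025.8$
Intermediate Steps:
$N{\left(l,z \right)} = -5$ ($N{\left(l,z \right)} = -7 + \frac{1}{4} \cdot 8 = -7 + 2 = -5$)
$Z = - \frac{7}{12}$ ($Z = \frac{14}{-24} = 14 \left(- \frac{1}{24}\right) = - \frac{7}{12} \approx -0.58333$)
$r = \frac{485}{12}$ ($r = 41 - \frac{7}{12} = \frac{485}{12} \approx 40.417$)
$C r + N{\left(1,\left(-3 + 0\right) \left(-1\right) \right)} = \left(-50\right) \frac{485}{12} - 5 = - \frac{12125}{6} - 5 = - \frac{12155}{6}$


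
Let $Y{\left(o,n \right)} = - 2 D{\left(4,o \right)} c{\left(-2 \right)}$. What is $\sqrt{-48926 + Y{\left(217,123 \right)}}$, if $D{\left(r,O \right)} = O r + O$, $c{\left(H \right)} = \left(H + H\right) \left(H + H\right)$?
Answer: $3 i \sqrt{9294} \approx 289.22 i$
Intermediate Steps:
$c{\left(H \right)} = 4 H^{2}$ ($c{\left(H \right)} = 2 H 2 H = 4 H^{2}$)
$D{\left(r,O \right)} = O + O r$
$Y{\left(o,n \right)} = - 160 o$ ($Y{\left(o,n \right)} = - 2 o \left(1 + 4\right) 4 \left(-2\right)^{2} = - 2 o 5 \cdot 4 \cdot 4 = - 2 \cdot 5 o 16 = - 10 o 16 = - 160 o$)
$\sqrt{-48926 + Y{\left(217,123 \right)}} = \sqrt{-48926 - 34720} = \sqrt{-83646} = 3 i \sqrt{9294}$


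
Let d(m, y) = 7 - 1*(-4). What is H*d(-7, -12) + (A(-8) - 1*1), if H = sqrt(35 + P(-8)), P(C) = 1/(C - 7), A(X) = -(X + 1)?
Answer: 6 + 22*sqrt(1965)/15 ≈ 71.015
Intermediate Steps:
A(X) = -1 - X (A(X) = -(1 + X) = -1 - X)
P(C) = 1/(-7 + C)
d(m, y) = 11 (d(m, y) = 7 + 4 = 11)
H = 2*sqrt(1965)/15 (H = sqrt(35 + 1/(-7 - 8)) = sqrt(35 + 1/(-15)) = sqrt(35 - 1/15) = sqrt(524/15) = 2*sqrt(1965)/15 ≈ 5.9104)
H*d(-7, -12) + (A(-8) - 1*1) = (2*sqrt(1965)/15)*11 + ((-1 - 1*(-8)) - 1*1) = 22*sqrt(1965)/15 + ((-1 + 8) - 1) = 22*sqrt(1965)/15 + (7 - 1) = 22*sqrt(1965)/15 + 6 = 6 + 22*sqrt(1965)/15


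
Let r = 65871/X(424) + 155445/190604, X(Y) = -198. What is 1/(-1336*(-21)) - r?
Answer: 4880379901363/14705861016 ≈ 331.87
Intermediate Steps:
r = -695805443/2096644 (r = 65871/(-198) + 155445/190604 = 65871*(-1/198) + 155445*(1/190604) = -7319/22 + 155445/190604 = -695805443/2096644 ≈ -331.87)
1/(-1336*(-21)) - r = 1/(-1336*(-21)) - 1*(-695805443/2096644) = 1/28056 + 695805443/2096644 = 4880379901363/14705861016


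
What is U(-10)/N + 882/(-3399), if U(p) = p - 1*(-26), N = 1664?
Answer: -29443/117832 ≈ -0.24987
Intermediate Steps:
U(p) = 26 + p (U(p) = p + 26 = 26 + p)
U(-10)/N + 882/(-3399) = (26 - 10)/1664 + 882/(-3399) = 16*(1/1664) + 882*(-1/3399) = 1/104 - 294/1133 = -29443/117832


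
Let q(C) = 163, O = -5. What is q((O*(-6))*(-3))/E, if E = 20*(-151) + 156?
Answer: -163/2864 ≈ -0.056913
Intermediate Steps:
E = -2864 (E = -3020 + 156 = -2864)
q((O*(-6))*(-3))/E = 163/(-2864) = 163*(-1/2864) = -163/2864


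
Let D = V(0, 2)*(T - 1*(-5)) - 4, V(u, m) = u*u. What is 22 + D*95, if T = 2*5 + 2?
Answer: -358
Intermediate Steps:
T = 12 (T = 10 + 2 = 12)
V(u, m) = u²
D = -4 (D = 0²*(12 - 1*(-5)) - 4 = 0*(12 + 5) - 4 = 0*17 - 4 = 0 - 4 = -4)
22 + D*95 = 22 - 4*95 = 22 - 380 = -358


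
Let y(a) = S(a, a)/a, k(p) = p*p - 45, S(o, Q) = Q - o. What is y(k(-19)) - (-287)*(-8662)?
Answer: -2485994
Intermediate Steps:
k(p) = -45 + p**2 (k(p) = p**2 - 45 = -45 + p**2)
y(a) = 0 (y(a) = (a - a)/a = 0/a = 0)
y(k(-19)) - (-287)*(-8662) = 0 - (-287)*(-8662) = 0 - 1*2485994 = 0 - 2485994 = -2485994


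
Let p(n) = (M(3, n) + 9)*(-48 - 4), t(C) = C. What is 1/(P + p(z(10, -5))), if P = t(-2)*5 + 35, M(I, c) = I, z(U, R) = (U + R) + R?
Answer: -1/599 ≈ -0.0016694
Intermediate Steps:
z(U, R) = U + 2*R (z(U, R) = (R + U) + R = U + 2*R)
P = 25 (P = -2*5 + 35 = -10 + 35 = 25)
p(n) = -624 (p(n) = (3 + 9)*(-48 - 4) = 12*(-52) = -624)
1/(P + p(z(10, -5))) = 1/(25 - 624) = 1/(-599) = -1/599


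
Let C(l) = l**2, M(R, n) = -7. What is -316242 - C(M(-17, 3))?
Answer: -316291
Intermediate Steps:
-316242 - C(M(-17, 3)) = -316242 - 1*(-7)**2 = -316242 - 1*49 = -316242 - 49 = -316291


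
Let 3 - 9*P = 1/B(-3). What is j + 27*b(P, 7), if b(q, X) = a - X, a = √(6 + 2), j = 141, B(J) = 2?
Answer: -48 + 54*√2 ≈ 28.368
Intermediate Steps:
a = 2*√2 (a = √8 = 2*√2 ≈ 2.8284)
P = 5/18 (P = ⅓ - ⅑/2 = ⅓ - ⅑*½ = ⅓ - 1/18 = 5/18 ≈ 0.27778)
b(q, X) = -X + 2*√2 (b(q, X) = 2*√2 - X = -X + 2*√2)
j + 27*b(P, 7) = 141 + 27*(-1*7 + 2*√2) = 141 + 27*(-7 + 2*√2) = 141 + (-189 + 54*√2) = -48 + 54*√2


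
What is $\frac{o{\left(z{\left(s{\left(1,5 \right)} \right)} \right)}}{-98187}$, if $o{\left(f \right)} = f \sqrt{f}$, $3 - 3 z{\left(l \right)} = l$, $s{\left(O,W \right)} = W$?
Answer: $\frac{2 i \sqrt{6}}{883683} \approx 5.5438 \cdot 10^{-6} i$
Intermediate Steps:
$z{\left(l \right)} = 1 - \frac{l}{3}$
$o{\left(f \right)} = f^{\frac{3}{2}}$
$\frac{o{\left(z{\left(s{\left(1,5 \right)} \right)} \right)}}{-98187} = \frac{\left(1 - \frac{5}{3}\right)^{\frac{3}{2}}}{-98187} = \left(1 - \frac{5}{3}\right)^{\frac{3}{2}} \left(- \frac{1}{98187}\right) = \left(- \frac{2}{3}\right)^{\frac{3}{2}} \left(- \frac{1}{98187}\right) = - \frac{2 i \sqrt{6}}{9} \left(- \frac{1}{98187}\right) = \frac{2 i \sqrt{6}}{883683}$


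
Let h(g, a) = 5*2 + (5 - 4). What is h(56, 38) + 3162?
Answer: 3173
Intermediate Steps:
h(g, a) = 11 (h(g, a) = 10 + 1 = 11)
h(56, 38) + 3162 = 11 + 3162 = 3173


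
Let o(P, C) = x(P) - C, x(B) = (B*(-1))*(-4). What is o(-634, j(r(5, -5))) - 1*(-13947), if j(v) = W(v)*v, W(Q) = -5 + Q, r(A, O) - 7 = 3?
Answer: 11361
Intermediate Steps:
r(A, O) = 10 (r(A, O) = 7 + 3 = 10)
x(B) = 4*B (x(B) = -B*(-4) = 4*B)
j(v) = v*(-5 + v) (j(v) = (-5 + v)*v = v*(-5 + v))
o(P, C) = -C + 4*P (o(P, C) = 4*P - C = -C + 4*P)
o(-634, j(r(5, -5))) - 1*(-13947) = (-10*(-5 + 10) + 4*(-634)) - 1*(-13947) = (-10*5 - 2536) + 13947 = (-1*50 - 2536) + 13947 = (-50 - 2536) + 13947 = -2586 + 13947 = 11361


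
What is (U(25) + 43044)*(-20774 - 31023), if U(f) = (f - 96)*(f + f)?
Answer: -2045670718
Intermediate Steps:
U(f) = 2*f*(-96 + f) (U(f) = (-96 + f)*(2*f) = 2*f*(-96 + f))
(U(25) + 43044)*(-20774 - 31023) = (2*25*(-96 + 25) + 43044)*(-20774 - 31023) = (2*25*(-71) + 43044)*(-51797) = (-3550 + 43044)*(-51797) = 39494*(-51797) = -2045670718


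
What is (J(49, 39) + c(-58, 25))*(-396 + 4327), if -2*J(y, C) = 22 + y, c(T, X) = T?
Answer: -735097/2 ≈ -3.6755e+5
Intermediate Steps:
J(y, C) = -11 - y/2 (J(y, C) = -(22 + y)/2 = -11 - y/2)
(J(49, 39) + c(-58, 25))*(-396 + 4327) = ((-11 - ½*49) - 58)*(-396 + 4327) = ((-11 - 49/2) - 58)*3931 = (-71/2 - 58)*3931 = -187/2*3931 = -735097/2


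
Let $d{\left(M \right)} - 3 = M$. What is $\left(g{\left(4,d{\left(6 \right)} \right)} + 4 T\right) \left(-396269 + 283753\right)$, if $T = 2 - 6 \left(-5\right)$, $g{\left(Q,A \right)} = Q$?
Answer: $-14852112$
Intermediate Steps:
$d{\left(M \right)} = 3 + M$
$T = 32$ ($T = 2 - -30 = 2 + 30 = 32$)
$\left(g{\left(4,d{\left(6 \right)} \right)} + 4 T\right) \left(-396269 + 283753\right) = \left(4 + 4 \cdot 32\right) \left(-396269 + 283753\right) = \left(4 + 128\right) \left(-112516\right) = 132 \left(-112516\right) = -14852112$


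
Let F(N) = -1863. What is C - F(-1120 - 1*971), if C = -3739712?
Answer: -3737849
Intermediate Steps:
C - F(-1120 - 1*971) = -3739712 - 1*(-1863) = -3739712 + 1863 = -3737849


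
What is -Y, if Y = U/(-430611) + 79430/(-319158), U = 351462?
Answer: 24395890121/22905490923 ≈ 1.0651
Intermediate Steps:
Y = -24395890121/22905490923 (Y = 351462/(-430611) + 79430/(-319158) = 351462*(-1/430611) + 79430*(-1/319158) = -117154/143537 - 39715/159579 = -24395890121/22905490923 ≈ -1.0651)
-Y = -1*(-24395890121/22905490923) = 24395890121/22905490923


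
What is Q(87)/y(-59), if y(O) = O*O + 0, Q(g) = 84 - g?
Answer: -3/3481 ≈ -0.00086182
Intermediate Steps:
y(O) = O² (y(O) = O² + 0 = O²)
Q(87)/y(-59) = (84 - 1*87)/((-59)²) = (84 - 87)/3481 = -3*1/3481 = -3/3481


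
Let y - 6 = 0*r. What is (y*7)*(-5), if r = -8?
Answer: -210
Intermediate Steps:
y = 6 (y = 6 + 0*(-8) = 6 + 0 = 6)
(y*7)*(-5) = (6*7)*(-5) = 42*(-5) = -210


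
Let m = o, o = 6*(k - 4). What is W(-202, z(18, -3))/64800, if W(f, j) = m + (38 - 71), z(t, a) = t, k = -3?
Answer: -1/864 ≈ -0.0011574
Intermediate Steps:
o = -42 (o = 6*(-3 - 4) = 6*(-7) = -42)
m = -42
W(f, j) = -75 (W(f, j) = -42 + (38 - 71) = -42 - 33 = -75)
W(-202, z(18, -3))/64800 = -75/64800 = -75*1/64800 = -1/864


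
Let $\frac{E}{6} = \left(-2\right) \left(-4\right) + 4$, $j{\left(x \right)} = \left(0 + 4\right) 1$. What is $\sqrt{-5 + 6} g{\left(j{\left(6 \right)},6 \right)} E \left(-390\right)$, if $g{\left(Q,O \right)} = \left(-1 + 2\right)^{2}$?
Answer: $-28080$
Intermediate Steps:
$j{\left(x \right)} = 4$ ($j{\left(x \right)} = 4 \cdot 1 = 4$)
$E = 72$ ($E = 6 \left(\left(-2\right) \left(-4\right) + 4\right) = 6 \left(8 + 4\right) = 6 \cdot 12 = 72$)
$g{\left(Q,O \right)} = 1$ ($g{\left(Q,O \right)} = 1^{2} = 1$)
$\sqrt{-5 + 6} g{\left(j{\left(6 \right)},6 \right)} E \left(-390\right) = \sqrt{-5 + 6} \cdot 1 \cdot 72 \left(-390\right) = \sqrt{1} \cdot 1 \cdot 72 \left(-390\right) = 1 \cdot 1 \cdot 72 \left(-390\right) = 1 \cdot 72 \left(-390\right) = 72 \left(-390\right) = -28080$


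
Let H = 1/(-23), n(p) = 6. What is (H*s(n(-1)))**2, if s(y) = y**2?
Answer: 1296/529 ≈ 2.4499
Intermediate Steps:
H = -1/23 ≈ -0.043478
(H*s(n(-1)))**2 = (-1/23*6**2)**2 = (-1/23*36)**2 = (-36/23)**2 = 1296/529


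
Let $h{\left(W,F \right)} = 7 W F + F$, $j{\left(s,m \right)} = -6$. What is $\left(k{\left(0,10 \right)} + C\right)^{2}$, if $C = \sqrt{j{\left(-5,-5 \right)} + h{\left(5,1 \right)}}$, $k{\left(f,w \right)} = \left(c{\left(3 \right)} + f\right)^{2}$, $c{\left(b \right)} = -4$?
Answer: $\left(16 + \sqrt{30}\right)^{2} \approx 461.27$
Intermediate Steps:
$h{\left(W,F \right)} = F + 7 F W$ ($h{\left(W,F \right)} = 7 F W + F = F + 7 F W$)
$k{\left(f,w \right)} = \left(-4 + f\right)^{2}$
$C = \sqrt{30}$ ($C = \sqrt{-6 + 1 \left(1 + 7 \cdot 5\right)} = \sqrt{-6 + 1 \left(1 + 35\right)} = \sqrt{-6 + 1 \cdot 36} = \sqrt{-6 + 36} = \sqrt{30} \approx 5.4772$)
$\left(k{\left(0,10 \right)} + C\right)^{2} = \left(\left(-4 + 0\right)^{2} + \sqrt{30}\right)^{2} = \left(\left(-4\right)^{2} + \sqrt{30}\right)^{2} = \left(16 + \sqrt{30}\right)^{2}$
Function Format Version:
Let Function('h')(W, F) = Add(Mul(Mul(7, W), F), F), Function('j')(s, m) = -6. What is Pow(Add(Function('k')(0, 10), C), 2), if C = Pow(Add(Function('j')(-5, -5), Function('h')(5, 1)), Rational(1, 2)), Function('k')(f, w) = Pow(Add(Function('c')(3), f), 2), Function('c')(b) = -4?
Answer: Pow(Add(16, Pow(30, Rational(1, 2))), 2) ≈ 461.27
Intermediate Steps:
Function('h')(W, F) = Add(F, Mul(7, F, W)) (Function('h')(W, F) = Add(Mul(7, F, W), F) = Add(F, Mul(7, F, W)))
Function('k')(f, w) = Pow(Add(-4, f), 2)
C = Pow(30, Rational(1, 2)) (C = Pow(Add(-6, Mul(1, Add(1, Mul(7, 5)))), Rational(1, 2)) = Pow(Add(-6, Mul(1, Add(1, 35))), Rational(1, 2)) = Pow(Add(-6, Mul(1, 36)), Rational(1, 2)) = Pow(Add(-6, 36), Rational(1, 2)) = Pow(30, Rational(1, 2)) ≈ 5.4772)
Pow(Add(Function('k')(0, 10), C), 2) = Pow(Add(Pow(Add(-4, 0), 2), Pow(30, Rational(1, 2))), 2) = Pow(Add(Pow(-4, 2), Pow(30, Rational(1, 2))), 2) = Pow(Add(16, Pow(30, Rational(1, 2))), 2)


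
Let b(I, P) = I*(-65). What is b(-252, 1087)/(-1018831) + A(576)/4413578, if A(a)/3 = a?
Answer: -35266933836/2248345043659 ≈ -0.015686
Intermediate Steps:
A(a) = 3*a
b(I, P) = -65*I
b(-252, 1087)/(-1018831) + A(576)/4413578 = -65*(-252)/(-1018831) + (3*576)/4413578 = 16380*(-1/1018831) + 1728*(1/4413578) = -16380/1018831 + 864/2206789 = -35266933836/2248345043659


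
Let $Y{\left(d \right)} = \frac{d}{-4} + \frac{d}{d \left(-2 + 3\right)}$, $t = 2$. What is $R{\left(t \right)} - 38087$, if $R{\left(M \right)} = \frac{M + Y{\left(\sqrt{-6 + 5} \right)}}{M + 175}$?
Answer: $- \frac{2247132}{59} - \frac{i}{708} \approx -38087.0 - 0.0014124 i$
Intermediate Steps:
$Y{\left(d \right)} = 1 - \frac{d}{4}$ ($Y{\left(d \right)} = d \left(- \frac{1}{4}\right) + \frac{d}{d 1} = - \frac{d}{4} + \frac{d}{d} = - \frac{d}{4} + 1 = 1 - \frac{d}{4}$)
$R{\left(M \right)} = \frac{1 + M - \frac{i}{4}}{175 + M}$ ($R{\left(M \right)} = \frac{M + \left(1 - \frac{\sqrt{-6 + 5}}{4}\right)}{M + 175} = \frac{M + \left(1 - \frac{\sqrt{-1}}{4}\right)}{175 + M} = \frac{M + \left(1 - \frac{i}{4}\right)}{175 + M} = \frac{1 + M - \frac{i}{4}}{175 + M}$)
$R{\left(t \right)} - 38087 = \frac{1 + 2 - \frac{i}{4}}{175 + 2} - 38087 = \frac{3 - \frac{i}{4}}{177} - 38087 = \left(\frac{1}{59} - \frac{i}{708}\right) - 38087 = - \frac{2247132}{59} - \frac{i}{708}$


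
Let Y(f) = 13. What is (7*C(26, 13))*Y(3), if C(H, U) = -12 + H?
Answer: 1274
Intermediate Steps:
(7*C(26, 13))*Y(3) = (7*(-12 + 26))*13 = (7*14)*13 = 98*13 = 1274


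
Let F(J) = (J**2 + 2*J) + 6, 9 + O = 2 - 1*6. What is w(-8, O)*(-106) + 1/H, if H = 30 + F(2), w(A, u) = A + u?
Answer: 97945/44 ≈ 2226.0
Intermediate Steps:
O = -13 (O = -9 + (2 - 1*6) = -9 + (2 - 6) = -9 - 4 = -13)
F(J) = 6 + J**2 + 2*J
H = 44 (H = 30 + (6 + 2**2 + 2*2) = 30 + (6 + 4 + 4) = 30 + 14 = 44)
w(-8, O)*(-106) + 1/H = (-8 - 13)*(-106) + 1/44 = -21*(-106) + 1/44 = 2226 + 1/44 = 97945/44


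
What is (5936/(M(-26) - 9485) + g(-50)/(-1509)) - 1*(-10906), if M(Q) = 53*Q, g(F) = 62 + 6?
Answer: 59588122598/5464089 ≈ 10905.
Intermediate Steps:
g(F) = 68
(5936/(M(-26) - 9485) + g(-50)/(-1509)) - 1*(-10906) = (5936/(53*(-26) - 9485) + 68/(-1509)) - 1*(-10906) = (5936/(-1378 - 9485) + 68*(-1/1509)) + 10906 = (5936/(-10863) - 68/1509) + 10906 = (5936*(-1/10863) - 68/1509) + 10906 = (-5936/10863 - 68/1509) + 10906 = -3232036/5464089 + 10906 = 59588122598/5464089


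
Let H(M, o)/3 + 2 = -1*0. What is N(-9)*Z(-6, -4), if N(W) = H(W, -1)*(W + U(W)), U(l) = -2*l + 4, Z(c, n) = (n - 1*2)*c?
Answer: -2808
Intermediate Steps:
H(M, o) = -6 (H(M, o) = -6 + 3*(-1*0) = -6 + 3*0 = -6 + 0 = -6)
Z(c, n) = c*(-2 + n) (Z(c, n) = (n - 2)*c = (-2 + n)*c = c*(-2 + n))
U(l) = 4 - 2*l
N(W) = -24 + 6*W (N(W) = -6*(W + (4 - 2*W)) = -6*(4 - W) = -24 + 6*W)
N(-9)*Z(-6, -4) = (-24 + 6*(-9))*(-6*(-2 - 4)) = (-24 - 54)*(-6*(-6)) = -78*36 = -2808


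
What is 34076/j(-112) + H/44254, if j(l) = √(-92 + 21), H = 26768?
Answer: 1912/3161 - 34076*I*√71/71 ≈ 0.60487 - 4044.1*I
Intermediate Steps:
j(l) = I*√71 (j(l) = √(-71) = I*√71)
34076/j(-112) + H/44254 = 34076/((I*√71)) + 26768/44254 = 34076*(-I*√71/71) + 26768*(1/44254) = -34076*I*√71/71 + 1912/3161 = 1912/3161 - 34076*I*√71/71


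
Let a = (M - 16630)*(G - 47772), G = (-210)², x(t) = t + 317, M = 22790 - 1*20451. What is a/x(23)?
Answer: 771714/5 ≈ 1.5434e+5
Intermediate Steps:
M = 2339 (M = 22790 - 20451 = 2339)
x(t) = 317 + t
G = 44100
a = 52476552 (a = (2339 - 16630)*(44100 - 47772) = -14291*(-3672) = 52476552)
a/x(23) = 52476552/(317 + 23) = 52476552/340 = 52476552*(1/340) = 771714/5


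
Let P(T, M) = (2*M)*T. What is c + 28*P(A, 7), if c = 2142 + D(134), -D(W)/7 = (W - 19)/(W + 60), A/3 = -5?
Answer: -725977/194 ≈ -3742.1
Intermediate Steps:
A = -15 (A = 3*(-5) = -15)
P(T, M) = 2*M*T
D(W) = -7*(-19 + W)/(60 + W) (D(W) = -7*(W - 19)/(W + 60) = -7*(-19 + W)/(60 + W))
c = 414743/194 (c = 2142 + 7*(19 - 1*134)/(60 + 134) = 2142 + 7*(19 - 134)/194 = 2142 + 7*(1/194)*(-115) = 2142 - 805/194 = 414743/194 ≈ 2137.9)
c + 28*P(A, 7) = 414743/194 + 28*(2*7*(-15)) = 414743/194 + 28*(-210) = 414743/194 - 5880 = -725977/194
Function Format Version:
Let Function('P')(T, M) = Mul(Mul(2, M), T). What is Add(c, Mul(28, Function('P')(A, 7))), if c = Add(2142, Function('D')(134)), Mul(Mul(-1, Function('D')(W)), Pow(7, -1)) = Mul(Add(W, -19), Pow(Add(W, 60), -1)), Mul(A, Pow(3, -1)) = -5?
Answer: Rational(-725977, 194) ≈ -3742.1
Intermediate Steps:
A = -15 (A = Mul(3, -5) = -15)
Function('P')(T, M) = Mul(2, M, T)
Function('D')(W) = Mul(-7, Pow(Add(60, W), -1), Add(-19, W)) (Function('D')(W) = Mul(-7, Mul(Add(W, -19), Pow(Add(W, 60), -1))) = Mul(-7, Mul(Add(-19, W), Pow(Add(60, W), -1))) = Mul(-7, Mul(Pow(Add(60, W), -1), Add(-19, W))) = Mul(-7, Pow(Add(60, W), -1), Add(-19, W)))
c = Rational(414743, 194) (c = Add(2142, Mul(7, Pow(Add(60, 134), -1), Add(19, Mul(-1, 134)))) = Add(2142, Mul(7, Pow(194, -1), Add(19, -134))) = Add(2142, Mul(7, Rational(1, 194), -115)) = Add(2142, Rational(-805, 194)) = Rational(414743, 194) ≈ 2137.9)
Add(c, Mul(28, Function('P')(A, 7))) = Add(Rational(414743, 194), Mul(28, Mul(2, 7, -15))) = Add(Rational(414743, 194), Mul(28, -210)) = Add(Rational(414743, 194), -5880) = Rational(-725977, 194)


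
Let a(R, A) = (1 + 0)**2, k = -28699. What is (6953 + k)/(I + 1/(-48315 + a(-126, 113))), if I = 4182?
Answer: -1050636244/202049147 ≈ -5.1999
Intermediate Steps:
a(R, A) = 1 (a(R, A) = 1**2 = 1)
(6953 + k)/(I + 1/(-48315 + a(-126, 113))) = (6953 - 28699)/(4182 + 1/(-48315 + 1)) = -21746/(4182 + 1/(-48314)) = -21746/(4182 - 1/48314) = -21746/202049147/48314 = -21746*48314/202049147 = -1050636244/202049147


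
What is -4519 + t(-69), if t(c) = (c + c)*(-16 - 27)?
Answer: 1415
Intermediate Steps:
t(c) = -86*c (t(c) = (2*c)*(-43) = -86*c)
-4519 + t(-69) = -4519 - 86*(-69) = -4519 + 5934 = 1415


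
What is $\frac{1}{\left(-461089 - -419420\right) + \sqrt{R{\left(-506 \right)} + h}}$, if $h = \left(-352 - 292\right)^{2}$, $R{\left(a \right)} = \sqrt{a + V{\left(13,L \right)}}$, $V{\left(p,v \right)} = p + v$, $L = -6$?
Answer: $- \frac{1}{41669 - \sqrt{414736 + i \sqrt{499}}} \approx -2.4375 \cdot 10^{-5} - 1.0305 \cdot 10^{-11} i$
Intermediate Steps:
$R{\left(a \right)} = \sqrt{7 + a}$ ($R{\left(a \right)} = \sqrt{a + \left(13 - 6\right)} = \sqrt{a + 7} = \sqrt{7 + a}$)
$h = 414736$ ($h = \left(-644\right)^{2} = 414736$)
$\frac{1}{\left(-461089 - -419420\right) + \sqrt{R{\left(-506 \right)} + h}} = \frac{1}{\left(-461089 - -419420\right) + \sqrt{\sqrt{7 - 506} + 414736}} = \frac{1}{\left(-461089 + 419420\right) + \sqrt{\sqrt{-499} + 414736}} = \frac{1}{-41669 + \sqrt{i \sqrt{499} + 414736}} = \frac{1}{-41669 + \sqrt{414736 + i \sqrt{499}}}$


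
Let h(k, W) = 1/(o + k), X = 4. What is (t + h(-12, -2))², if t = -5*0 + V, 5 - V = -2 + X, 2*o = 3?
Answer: 3721/441 ≈ 8.4376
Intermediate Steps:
o = 3/2 (o = (½)*3 = 3/2 ≈ 1.5000)
V = 3 (V = 5 - (-2 + 4) = 5 - 1*2 = 5 - 2 = 3)
h(k, W) = 1/(3/2 + k)
t = 3 (t = -5*0 + 3 = 0 + 3 = 3)
(t + h(-12, -2))² = (3 + 2/(3 + 2*(-12)))² = (3 + 2/(3 - 24))² = (3 + 2/(-21))² = (3 + 2*(-1/21))² = (3 - 2/21)² = (61/21)² = 3721/441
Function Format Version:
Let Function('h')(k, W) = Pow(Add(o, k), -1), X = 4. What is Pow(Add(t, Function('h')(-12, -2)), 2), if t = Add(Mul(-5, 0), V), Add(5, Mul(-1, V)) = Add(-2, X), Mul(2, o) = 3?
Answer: Rational(3721, 441) ≈ 8.4376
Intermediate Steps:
o = Rational(3, 2) (o = Mul(Rational(1, 2), 3) = Rational(3, 2) ≈ 1.5000)
V = 3 (V = Add(5, Mul(-1, Add(-2, 4))) = Add(5, Mul(-1, 2)) = Add(5, -2) = 3)
Function('h')(k, W) = Pow(Add(Rational(3, 2), k), -1)
t = 3 (t = Add(Mul(-5, 0), 3) = Add(0, 3) = 3)
Pow(Add(t, Function('h')(-12, -2)), 2) = Pow(Add(3, Mul(2, Pow(Add(3, Mul(2, -12)), -1))), 2) = Pow(Add(3, Mul(2, Pow(Add(3, -24), -1))), 2) = Pow(Add(3, Mul(2, Pow(-21, -1))), 2) = Pow(Add(3, Mul(2, Rational(-1, 21))), 2) = Pow(Add(3, Rational(-2, 21)), 2) = Pow(Rational(61, 21), 2) = Rational(3721, 441)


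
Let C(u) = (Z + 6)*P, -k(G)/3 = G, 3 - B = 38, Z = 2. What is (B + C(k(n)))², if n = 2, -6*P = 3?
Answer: 1521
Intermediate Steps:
P = -½ (P = -⅙*3 = -½ ≈ -0.50000)
B = -35 (B = 3 - 1*38 = 3 - 38 = -35)
k(G) = -3*G
C(u) = -4 (C(u) = (2 + 6)*(-½) = 8*(-½) = -4)
(B + C(k(n)))² = (-35 - 4)² = (-39)² = 1521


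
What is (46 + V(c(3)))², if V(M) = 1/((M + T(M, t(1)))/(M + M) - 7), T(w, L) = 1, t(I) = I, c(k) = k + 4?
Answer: 4255969/2025 ≈ 2101.7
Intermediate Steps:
c(k) = 4 + k
V(M) = 1/(-7 + (1 + M)/(2*M)) (V(M) = 1/((M + 1)/(M + M) - 7) = 1/((1 + M)/((2*M)) - 7) = 1/((1 + M)*(1/(2*M)) - 7) = 1/((1 + M)/(2*M) - 7) = 1/(-7 + (1 + M)/(2*M)))
(46 + V(c(3)))² = (46 - 2*(4 + 3)/(-1 + 13*(4 + 3)))² = (46 - 2*7/(-1 + 13*7))² = (46 - 2*7/(-1 + 91))² = (46 - 2*7/90)² = (46 - 2*7*1/90)² = (46 - 7/45)² = (2063/45)² = 4255969/2025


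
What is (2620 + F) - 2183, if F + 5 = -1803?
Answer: -1371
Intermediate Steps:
F = -1808 (F = -5 - 1803 = -1808)
(2620 + F) - 2183 = (2620 - 1808) - 2183 = 812 - 2183 = -1371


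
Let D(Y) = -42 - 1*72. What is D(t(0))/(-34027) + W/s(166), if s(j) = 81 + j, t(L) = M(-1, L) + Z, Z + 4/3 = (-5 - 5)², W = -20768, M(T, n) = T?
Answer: -706644578/8404669 ≈ -84.078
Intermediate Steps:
Z = 296/3 (Z = -4/3 + (-5 - 5)² = -4/3 + (-10)² = -4/3 + 100 = 296/3 ≈ 98.667)
t(L) = 293/3 (t(L) = -1 + 296/3 = 293/3)
D(Y) = -114 (D(Y) = -42 - 72 = -114)
D(t(0))/(-34027) + W/s(166) = -114/(-34027) - 20768/(81 + 166) = -114*(-1/34027) - 20768/247 = 114/34027 - 20768*1/247 = 114/34027 - 20768/247 = -706644578/8404669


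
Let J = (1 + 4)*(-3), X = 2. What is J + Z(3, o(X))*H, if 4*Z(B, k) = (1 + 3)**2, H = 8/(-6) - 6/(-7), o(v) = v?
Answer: -355/21 ≈ -16.905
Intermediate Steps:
H = -10/21 (H = 8*(-1/6) - 6*(-1/7) = -4/3 + 6/7 = -10/21 ≈ -0.47619)
Z(B, k) = 4 (Z(B, k) = (1 + 3)**2/4 = (1/4)*4**2 = (1/4)*16 = 4)
J = -15 (J = 5*(-3) = -15)
J + Z(3, o(X))*H = -15 + 4*(-10/21) = -15 - 40/21 = -355/21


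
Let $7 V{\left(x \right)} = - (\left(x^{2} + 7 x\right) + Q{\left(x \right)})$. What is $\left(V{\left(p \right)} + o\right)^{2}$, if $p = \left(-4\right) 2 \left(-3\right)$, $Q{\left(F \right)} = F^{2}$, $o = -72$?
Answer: $\frac{3326976}{49} \approx 67898.0$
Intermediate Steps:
$p = 24$ ($p = \left(-8\right) \left(-3\right) = 24$)
$V{\left(x \right)} = - x - \frac{2 x^{2}}{7}$ ($V{\left(x \right)} = \frac{\left(-1\right) \left(\left(x^{2} + 7 x\right) + x^{2}\right)}{7} = \frac{\left(-1\right) \left(2 x^{2} + 7 x\right)}{7} = \frac{- 7 x - 2 x^{2}}{7} = - x - \frac{2 x^{2}}{7}$)
$\left(V{\left(p \right)} + o\right)^{2} = \left(\frac{1}{7} \cdot 24 \left(-7 - 48\right) - 72\right)^{2} = \left(\frac{1}{7} \cdot 24 \left(-55\right) - 72\right)^{2} = \left(- \frac{1320}{7} - 72\right)^{2} = \left(- \frac{1824}{7}\right)^{2} = \frac{3326976}{49}$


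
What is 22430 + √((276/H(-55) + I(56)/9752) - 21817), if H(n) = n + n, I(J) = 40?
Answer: 22430 + 2*I*√24519843424010/67045 ≈ 22430.0 + 147.71*I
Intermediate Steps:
H(n) = 2*n
22430 + √((276/H(-55) + I(56)/9752) - 21817) = 22430 + √((276/((2*(-55))) + 40/9752) - 21817) = 22430 + √((276/(-110) + 40*(1/9752)) - 21817) = 22430 + √((276*(-1/110) + 5/1219) - 21817) = 22430 + √((-138/55 + 5/1219) - 21817) = 22430 + √(-167947/67045 - 21817) = 22430 + √(-1462888712/67045) = 22430 + 2*I*√24519843424010/67045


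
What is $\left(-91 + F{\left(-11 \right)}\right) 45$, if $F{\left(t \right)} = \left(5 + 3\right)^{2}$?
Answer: $-1215$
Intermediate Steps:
$F{\left(t \right)} = 64$ ($F{\left(t \right)} = 8^{2} = 64$)
$\left(-91 + F{\left(-11 \right)}\right) 45 = \left(-91 + 64\right) 45 = \left(-27\right) 45 = -1215$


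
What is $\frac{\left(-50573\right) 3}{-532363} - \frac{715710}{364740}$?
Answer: $- \frac{10855984489}{6472469354} \approx -1.6773$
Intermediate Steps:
$\frac{\left(-50573\right) 3}{-532363} - \frac{715710}{364740} = \left(-151719\right) \left(- \frac{1}{532363}\right) - \frac{23857}{12158} = \frac{151719}{532363} - \frac{23857}{12158} = - \frac{10855984489}{6472469354}$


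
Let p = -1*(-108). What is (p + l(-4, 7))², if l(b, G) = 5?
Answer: 12769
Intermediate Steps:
p = 108
(p + l(-4, 7))² = (108 + 5)² = 113² = 12769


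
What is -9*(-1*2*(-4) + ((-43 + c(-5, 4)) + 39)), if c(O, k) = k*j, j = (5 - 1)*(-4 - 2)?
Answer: 828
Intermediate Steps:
j = -24 (j = 4*(-6) = -24)
c(O, k) = -24*k (c(O, k) = k*(-24) = -24*k)
-9*(-1*2*(-4) + ((-43 + c(-5, 4)) + 39)) = -9*(-1*2*(-4) + ((-43 - 24*4) + 39)) = -9*(-2*(-4) + ((-43 - 96) + 39)) = -9*(8 + (-139 + 39)) = -9*(8 - 100) = -9*(-92) = 828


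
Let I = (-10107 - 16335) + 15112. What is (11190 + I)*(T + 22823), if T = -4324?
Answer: -2589860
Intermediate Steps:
I = -11330 (I = -26442 + 15112 = -11330)
(11190 + I)*(T + 22823) = (11190 - 11330)*(-4324 + 22823) = -140*18499 = -2589860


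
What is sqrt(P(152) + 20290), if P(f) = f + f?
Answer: sqrt(20594) ≈ 143.51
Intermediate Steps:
P(f) = 2*f
sqrt(P(152) + 20290) = sqrt(2*152 + 20290) = sqrt(304 + 20290) = sqrt(20594)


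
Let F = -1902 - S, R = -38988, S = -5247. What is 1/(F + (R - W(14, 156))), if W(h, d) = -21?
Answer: -1/35622 ≈ -2.8073e-5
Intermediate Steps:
F = 3345 (F = -1902 - 1*(-5247) = -1902 + 5247 = 3345)
1/(F + (R - W(14, 156))) = 1/(3345 + (-38988 - 1*(-21))) = 1/(3345 + (-38988 + 21)) = 1/(3345 - 38967) = 1/(-35622) = -1/35622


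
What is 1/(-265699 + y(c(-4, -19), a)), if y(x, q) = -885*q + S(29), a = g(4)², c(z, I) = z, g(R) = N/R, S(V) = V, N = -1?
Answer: -16/4251605 ≈ -3.7633e-6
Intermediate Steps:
g(R) = -1/R
a = 1/16 (a = (-1/4)² = (-1*¼)² = (-¼)² = 1/16 ≈ 0.062500)
y(x, q) = 29 - 885*q (y(x, q) = -885*q + 29 = 29 - 885*q)
1/(-265699 + y(c(-4, -19), a)) = 1/(-265699 + (29 - 885*1/16)) = 1/(-265699 + (29 - 885/16)) = 1/(-265699 - 421/16) = 1/(-4251605/16) = -16/4251605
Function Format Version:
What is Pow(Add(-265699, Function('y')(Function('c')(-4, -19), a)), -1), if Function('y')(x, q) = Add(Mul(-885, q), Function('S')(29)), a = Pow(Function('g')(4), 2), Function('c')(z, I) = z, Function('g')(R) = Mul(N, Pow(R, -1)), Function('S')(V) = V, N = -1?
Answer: Rational(-16, 4251605) ≈ -3.7633e-6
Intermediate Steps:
Function('g')(R) = Mul(-1, Pow(R, -1))
a = Rational(1, 16) (a = Pow(Mul(-1, Pow(4, -1)), 2) = Pow(Mul(-1, Rational(1, 4)), 2) = Pow(Rational(-1, 4), 2) = Rational(1, 16) ≈ 0.062500)
Function('y')(x, q) = Add(29, Mul(-885, q)) (Function('y')(x, q) = Add(Mul(-885, q), 29) = Add(29, Mul(-885, q)))
Pow(Add(-265699, Function('y')(Function('c')(-4, -19), a)), -1) = Pow(Add(-265699, Add(29, Mul(-885, Rational(1, 16)))), -1) = Pow(Add(-265699, Add(29, Rational(-885, 16))), -1) = Pow(Add(-265699, Rational(-421, 16)), -1) = Pow(Rational(-4251605, 16), -1) = Rational(-16, 4251605)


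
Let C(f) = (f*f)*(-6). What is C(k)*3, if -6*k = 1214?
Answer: -736898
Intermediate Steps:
k = -607/3 (k = -⅙*1214 = -607/3 ≈ -202.33)
C(f) = -6*f² (C(f) = f²*(-6) = -6*f²)
C(k)*3 = -6*(-607/3)²*3 = -6*368449/9*3 = -736898/3*3 = -736898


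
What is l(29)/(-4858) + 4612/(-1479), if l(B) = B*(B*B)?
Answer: -58476427/7184982 ≈ -8.1387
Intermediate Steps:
l(B) = B³ (l(B) = B*B² = B³)
l(29)/(-4858) + 4612/(-1479) = 29³/(-4858) + 4612/(-1479) = 24389*(-1/4858) + 4612*(-1/1479) = -24389/4858 - 4612/1479 = -58476427/7184982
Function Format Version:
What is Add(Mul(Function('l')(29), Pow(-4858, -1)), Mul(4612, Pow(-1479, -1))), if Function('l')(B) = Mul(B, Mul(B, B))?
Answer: Rational(-58476427, 7184982) ≈ -8.1387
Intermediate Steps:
Function('l')(B) = Pow(B, 3) (Function('l')(B) = Mul(B, Pow(B, 2)) = Pow(B, 3))
Add(Mul(Function('l')(29), Pow(-4858, -1)), Mul(4612, Pow(-1479, -1))) = Add(Mul(Pow(29, 3), Pow(-4858, -1)), Mul(4612, Pow(-1479, -1))) = Add(Mul(24389, Rational(-1, 4858)), Mul(4612, Rational(-1, 1479))) = Add(Rational(-24389, 4858), Rational(-4612, 1479)) = Rational(-58476427, 7184982)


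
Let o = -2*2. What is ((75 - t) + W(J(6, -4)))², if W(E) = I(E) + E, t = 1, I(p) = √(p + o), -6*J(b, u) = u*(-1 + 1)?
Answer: 5472 + 296*I ≈ 5472.0 + 296.0*I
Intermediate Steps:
o = -4
J(b, u) = 0 (J(b, u) = -u*(-1 + 1)/6 = -u*0/6 = -⅙*0 = 0)
I(p) = √(-4 + p) (I(p) = √(p - 4) = √(-4 + p))
W(E) = E + √(-4 + E) (W(E) = √(-4 + E) + E = E + √(-4 + E))
((75 - t) + W(J(6, -4)))² = ((75 - 1*1) + (0 + √(-4 + 0)))² = ((75 - 1) + (0 + √(-4)))² = (74 + (0 + 2*I))² = (74 + 2*I)²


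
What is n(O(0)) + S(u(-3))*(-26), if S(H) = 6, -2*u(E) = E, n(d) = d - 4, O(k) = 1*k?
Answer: -160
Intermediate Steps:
O(k) = k
n(d) = -4 + d
u(E) = -E/2
n(O(0)) + S(u(-3))*(-26) = (-4 + 0) + 6*(-26) = -4 - 156 = -160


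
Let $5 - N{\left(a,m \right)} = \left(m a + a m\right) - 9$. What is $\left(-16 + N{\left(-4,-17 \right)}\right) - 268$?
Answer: $-406$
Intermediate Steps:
$N{\left(a,m \right)} = 14 - 2 a m$ ($N{\left(a,m \right)} = 5 - \left(\left(m a + a m\right) - 9\right) = 5 - \left(\left(a m + a m\right) - 9\right) = 5 - \left(2 a m - 9\right) = 5 - \left(-9 + 2 a m\right) = 14 - 2 a m$)
$\left(-16 + N{\left(-4,-17 \right)}\right) - 268 = \left(-16 + \left(14 - \left(-8\right) \left(-17\right)\right)\right) - 268 = \left(-16 + \left(14 - 136\right)\right) - 268 = \left(-16 - 122\right) - 268 = -138 - 268 = -406$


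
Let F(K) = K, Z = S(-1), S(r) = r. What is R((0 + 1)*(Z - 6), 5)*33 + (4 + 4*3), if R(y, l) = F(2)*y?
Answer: -446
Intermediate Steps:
Z = -1
R(y, l) = 2*y
R((0 + 1)*(Z - 6), 5)*33 + (4 + 4*3) = (2*((0 + 1)*(-1 - 6)))*33 + (4 + 4*3) = (2*(1*(-7)))*33 + (4 + 12) = (2*(-7))*33 + 16 = -14*33 + 16 = -462 + 16 = -446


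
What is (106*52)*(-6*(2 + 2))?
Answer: -132288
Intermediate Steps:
(106*52)*(-6*(2 + 2)) = 5512*(-6*4) = 5512*(-24) = -132288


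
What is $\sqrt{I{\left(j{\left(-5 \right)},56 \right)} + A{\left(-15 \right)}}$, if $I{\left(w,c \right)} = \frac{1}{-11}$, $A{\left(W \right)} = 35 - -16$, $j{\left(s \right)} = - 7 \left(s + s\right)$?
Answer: $\frac{4 \sqrt{385}}{11} \approx 7.1351$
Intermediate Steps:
$j{\left(s \right)} = - 14 s$ ($j{\left(s \right)} = - 7 \cdot 2 s = - 14 s$)
$A{\left(W \right)} = 51$ ($A{\left(W \right)} = 35 + 16 = 51$)
$I{\left(w,c \right)} = - \frac{1}{11}$
$\sqrt{I{\left(j{\left(-5 \right)},56 \right)} + A{\left(-15 \right)}} = \sqrt{- \frac{1}{11} + 51} = \sqrt{\frac{560}{11}} = \frac{4 \sqrt{385}}{11}$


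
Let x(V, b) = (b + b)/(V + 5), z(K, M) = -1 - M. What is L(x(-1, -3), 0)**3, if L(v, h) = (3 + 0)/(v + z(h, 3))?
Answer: -216/1331 ≈ -0.16228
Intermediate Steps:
x(V, b) = 2*b/(5 + V) (x(V, b) = (2*b)/(5 + V) = 2*b/(5 + V))
L(v, h) = 3/(-4 + v) (L(v, h) = (3 + 0)/(v + (-1 - 1*3)) = 3/(v + (-1 - 3)) = 3/(v - 4) = 3/(-4 + v))
L(x(-1, -3), 0)**3 = (3/(-4 + 2*(-3)/(5 - 1)))**3 = (3/(-4 + 2*(-3)/4))**3 = (3/(-4 + 2*(-3)*(1/4)))**3 = (3/(-4 - 3/2))**3 = (3/(-11/2))**3 = (3*(-2/11))**3 = (-6/11)**3 = -216/1331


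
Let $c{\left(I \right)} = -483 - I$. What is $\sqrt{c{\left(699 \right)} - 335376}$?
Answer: $i \sqrt{336558} \approx 580.14 i$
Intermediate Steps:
$\sqrt{c{\left(699 \right)} - 335376} = \sqrt{\left(-483 - 699\right) - 335376} = \sqrt{-1182 - 335376} = \sqrt{-336558} = i \sqrt{336558}$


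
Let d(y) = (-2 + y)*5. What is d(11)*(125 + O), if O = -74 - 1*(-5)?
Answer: 2520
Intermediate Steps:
O = -69 (O = -74 + 5 = -69)
d(y) = -10 + 5*y
d(11)*(125 + O) = (-10 + 5*11)*(125 - 69) = (-10 + 55)*56 = 45*56 = 2520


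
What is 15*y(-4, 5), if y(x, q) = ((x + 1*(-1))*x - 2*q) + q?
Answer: 225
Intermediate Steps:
y(x, q) = -q + x*(-1 + x) (y(x, q) = ((x - 1)*x - 2*q) + q = ((-1 + x)*x - 2*q) + q = (x*(-1 + x) - 2*q) + q = (-2*q + x*(-1 + x)) + q = -q + x*(-1 + x))
15*y(-4, 5) = 15*((-4)² - 1*5 - 1*(-4)) = 15*(16 - 5 + 4) = 15*15 = 225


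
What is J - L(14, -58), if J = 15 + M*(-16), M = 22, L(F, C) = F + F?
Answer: -365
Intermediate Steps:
L(F, C) = 2*F
J = -337 (J = 15 + 22*(-16) = 15 - 352 = -337)
J - L(14, -58) = -337 - 2*14 = -337 - 1*28 = -337 - 28 = -365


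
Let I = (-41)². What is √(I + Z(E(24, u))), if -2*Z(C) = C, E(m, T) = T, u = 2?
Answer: 4*√105 ≈ 40.988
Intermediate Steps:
Z(C) = -C/2
I = 1681
√(I + Z(E(24, u))) = √(1681 - ½*2) = √(1681 - 1) = √1680 = 4*√105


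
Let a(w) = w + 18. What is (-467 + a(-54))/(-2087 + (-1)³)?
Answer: 503/2088 ≈ 0.24090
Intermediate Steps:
a(w) = 18 + w
(-467 + a(-54))/(-2087 + (-1)³) = (-467 + (18 - 54))/(-2087 + (-1)³) = (-467 - 36)/(-2087 - 1) = -503/(-2088) = -503*(-1/2088) = 503/2088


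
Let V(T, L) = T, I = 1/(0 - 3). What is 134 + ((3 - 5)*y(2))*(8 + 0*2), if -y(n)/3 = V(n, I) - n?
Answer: 134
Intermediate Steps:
I = -⅓ (I = 1/(-3) = -⅓ ≈ -0.33333)
y(n) = 0 (y(n) = -3*(n - n) = -3*0 = 0)
134 + ((3 - 5)*y(2))*(8 + 0*2) = 134 + ((3 - 5)*0)*(8 + 0*2) = 134 + (-2*0)*(8 + 0) = 134 + 0*8 = 134 + 0 = 134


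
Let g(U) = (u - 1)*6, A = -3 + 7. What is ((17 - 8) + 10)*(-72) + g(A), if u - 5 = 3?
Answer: -1326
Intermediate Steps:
u = 8 (u = 5 + 3 = 8)
A = 4
g(U) = 42 (g(U) = (8 - 1)*6 = 7*6 = 42)
((17 - 8) + 10)*(-72) + g(A) = ((17 - 8) + 10)*(-72) + 42 = (9 + 10)*(-72) + 42 = 19*(-72) + 42 = -1368 + 42 = -1326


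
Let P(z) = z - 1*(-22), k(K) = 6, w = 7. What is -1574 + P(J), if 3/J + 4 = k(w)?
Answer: -3101/2 ≈ -1550.5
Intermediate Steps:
J = 3/2 (J = 3/(-4 + 6) = 3/2 ≈ 1.5000)
P(z) = 22 + z (P(z) = z + 22 = 22 + z)
-1574 + P(J) = -1574 + (22 + 3/2) = -1574 + 47/2 = -3101/2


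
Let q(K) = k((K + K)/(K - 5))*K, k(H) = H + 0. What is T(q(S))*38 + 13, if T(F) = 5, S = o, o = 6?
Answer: 203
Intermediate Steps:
S = 6
k(H) = H
q(K) = 2*K²/(-5 + K) (q(K) = ((K + K)/(K - 5))*K = ((2*K)/(-5 + K))*K = (2*K/(-5 + K))*K = 2*K²/(-5 + K))
T(q(S))*38 + 13 = 5*38 + 13 = 190 + 13 = 203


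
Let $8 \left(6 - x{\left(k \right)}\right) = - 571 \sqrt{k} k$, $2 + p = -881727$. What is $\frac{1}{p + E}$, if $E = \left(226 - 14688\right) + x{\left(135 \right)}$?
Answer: $- \frac{11471168}{10119852069005} - \frac{370008 \sqrt{15}}{10119852069005} \approx -1.2751 \cdot 10^{-6}$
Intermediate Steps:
$p = -881729$ ($p = -2 - 881727 = -881729$)
$x{\left(k \right)} = 6 + \frac{571 k^{\frac{3}{2}}}{8}$ ($x{\left(k \right)} = 6 - \frac{- 571 \sqrt{k} k}{8} = 6 - \frac{\left(-571\right) k^{\frac{3}{2}}}{8} = 6 + \frac{571 k^{\frac{3}{2}}}{8}$)
$E = -14456 + \frac{231255 \sqrt{15}}{8}$ ($E = \left(226 - 14688\right) + \left(6 + \frac{571 \cdot 135^{\frac{3}{2}}}{8}\right) = \left(226 - 14688\right) + \left(6 + \frac{571 \cdot 405 \sqrt{15}}{8}\right) = -14462 + \left(6 + \frac{231255 \sqrt{15}}{8}\right) = -14456 + \frac{231255 \sqrt{15}}{8} \approx 97500.0$)
$\frac{1}{p + E} = \frac{1}{-881729 - \left(14456 - \frac{231255 \sqrt{15}}{8}\right)} = \frac{1}{-896185 + \frac{231255 \sqrt{15}}{8}}$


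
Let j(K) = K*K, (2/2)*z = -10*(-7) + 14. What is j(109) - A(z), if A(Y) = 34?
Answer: 11847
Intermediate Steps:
z = 84 (z = -10*(-7) + 14 = 70 + 14 = 84)
j(K) = K²
j(109) - A(z) = 109² - 1*34 = 11881 - 34 = 11847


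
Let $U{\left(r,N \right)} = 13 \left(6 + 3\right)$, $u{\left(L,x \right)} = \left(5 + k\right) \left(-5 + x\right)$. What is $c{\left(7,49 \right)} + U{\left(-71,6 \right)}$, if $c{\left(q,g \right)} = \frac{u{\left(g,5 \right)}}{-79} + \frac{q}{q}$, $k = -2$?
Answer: $118$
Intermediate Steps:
$u{\left(L,x \right)} = -15 + 3 x$ ($u{\left(L,x \right)} = \left(5 - 2\right) \left(-5 + x\right) = 3 \left(-5 + x\right) = -15 + 3 x$)
$U{\left(r,N \right)} = 117$ ($U{\left(r,N \right)} = 13 \cdot 9 = 117$)
$c{\left(q,g \right)} = 1$ ($c{\left(q,g \right)} = \frac{-15 + 3 \cdot 5}{-79} + \frac{q}{q} = \left(-15 + 15\right) \left(- \frac{1}{79}\right) + 1 = 0 \left(- \frac{1}{79}\right) + 1 = 0 + 1 = 1$)
$c{\left(7,49 \right)} + U{\left(-71,6 \right)} = 1 + 117 = 118$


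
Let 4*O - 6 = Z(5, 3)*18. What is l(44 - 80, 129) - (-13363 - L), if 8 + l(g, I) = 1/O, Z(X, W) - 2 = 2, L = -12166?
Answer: 46373/39 ≈ 1189.1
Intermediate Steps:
Z(X, W) = 4 (Z(X, W) = 2 + 2 = 4)
O = 39/2 (O = 3/2 + (4*18)/4 = 3/2 + (¼)*72 = 3/2 + 18 = 39/2 ≈ 19.500)
l(g, I) = -310/39 (l(g, I) = -8 + 1/(39/2) = -8 + 2/39 = -310/39)
l(44 - 80, 129) - (-13363 - L) = -310/39 - (-13363 - 1*(-12166)) = -310/39 - (-13363 + 12166) = -310/39 - 1*(-1197) = -310/39 + 1197 = 46373/39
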